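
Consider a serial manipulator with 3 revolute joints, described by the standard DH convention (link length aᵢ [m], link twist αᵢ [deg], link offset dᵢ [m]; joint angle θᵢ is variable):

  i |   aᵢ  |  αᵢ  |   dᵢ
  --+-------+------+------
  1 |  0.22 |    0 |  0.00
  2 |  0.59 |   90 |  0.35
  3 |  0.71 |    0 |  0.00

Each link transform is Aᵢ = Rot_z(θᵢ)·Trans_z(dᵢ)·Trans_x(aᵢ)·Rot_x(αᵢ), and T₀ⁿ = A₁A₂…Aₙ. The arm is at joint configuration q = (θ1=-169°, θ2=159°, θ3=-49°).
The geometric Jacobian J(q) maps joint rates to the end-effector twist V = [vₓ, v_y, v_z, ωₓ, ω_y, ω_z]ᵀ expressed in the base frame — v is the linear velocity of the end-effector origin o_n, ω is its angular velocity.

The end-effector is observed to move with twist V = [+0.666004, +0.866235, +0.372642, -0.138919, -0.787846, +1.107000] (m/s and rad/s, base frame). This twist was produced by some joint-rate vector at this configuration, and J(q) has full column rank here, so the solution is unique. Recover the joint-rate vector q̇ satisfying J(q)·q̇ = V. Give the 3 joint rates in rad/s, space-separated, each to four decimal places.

o_n = [0.8238, -0.2253, -0.1858]
J₁: ẑ×o_n = [0.2253, 0.8238, -0.0000], ω = ẑ
J2: z=[0.0000, 0.0000, 1.0000] o=[-0.2160, -0.0420, 0.0000] → [0.1833, 1.0398, -0.0000, 0.0000, 0.0000, 1.0000]
J3: z=[-0.1736, -0.9848, 0.0000] o=[0.3651, -0.1444, 0.3500] → [0.5277, -0.0930, 0.4658, -0.1736, -0.9848, 0.0000]
q̇ = J⁺·V = [0.9740, 0.1330, 0.8000]

0.9740 0.1330 0.8000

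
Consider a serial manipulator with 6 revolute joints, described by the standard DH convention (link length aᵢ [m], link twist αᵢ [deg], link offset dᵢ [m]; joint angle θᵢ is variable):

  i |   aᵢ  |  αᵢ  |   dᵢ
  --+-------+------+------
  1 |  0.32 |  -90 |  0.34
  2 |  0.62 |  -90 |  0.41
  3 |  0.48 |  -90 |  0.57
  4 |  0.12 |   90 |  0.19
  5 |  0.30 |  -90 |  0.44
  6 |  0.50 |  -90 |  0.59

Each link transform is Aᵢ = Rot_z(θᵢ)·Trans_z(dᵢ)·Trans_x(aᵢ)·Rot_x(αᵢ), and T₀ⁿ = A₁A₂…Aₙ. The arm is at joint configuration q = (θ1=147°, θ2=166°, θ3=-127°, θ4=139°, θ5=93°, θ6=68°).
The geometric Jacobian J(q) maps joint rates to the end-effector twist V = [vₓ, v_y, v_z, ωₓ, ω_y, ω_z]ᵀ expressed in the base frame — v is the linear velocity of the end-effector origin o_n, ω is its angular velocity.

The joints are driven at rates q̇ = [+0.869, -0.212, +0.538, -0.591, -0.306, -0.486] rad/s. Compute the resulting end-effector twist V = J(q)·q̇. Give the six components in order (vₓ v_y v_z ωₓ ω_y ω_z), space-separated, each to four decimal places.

o_n = [-0.3688, -1.5106, 1.0725]
J₁: ẑ×o_n = [1.5106, -0.3688, 0.0000], ω = ẑ
J2: z=[-0.5446, -0.8387, 0.0000] o=[-0.2684, 0.1743, 0.3400] → [-0.6143, 0.3989, 0.8334, -0.5446, -0.8387, 0.0000]
J3: z=[0.2029, -0.1318, 0.9703] o=[0.0129, -0.4972, 0.1900] → [0.8670, -0.5494, -0.2559, 0.2029, -0.1318, 0.9703]
J4: z=[0.3221, -0.9268, -0.1932] o=[-0.3154, -0.7412, 0.8130] → [-0.3892, -0.0733, -0.2974, 0.3221, -0.9268, -0.1932]
J5: z=[-0.7598, -0.1313, -0.6368] o=[-0.1864, -0.8750, 0.6867] → [-0.4554, 0.4093, 0.4590, -0.7598, -0.1313, -0.6368]
J6: z=[-0.5809, -0.3029, 0.7555] o=[-0.4330, -1.2160, 0.3603] → [0.0069, 0.4622, 0.1906, -0.5809, -0.3029, 0.7555]
V = J·q̇ = [2.2754, -1.0072, -0.3717, 0.5490, 0.8420, 1.3329]

2.2754 -1.0072 -0.3717 0.5490 0.8420 1.3329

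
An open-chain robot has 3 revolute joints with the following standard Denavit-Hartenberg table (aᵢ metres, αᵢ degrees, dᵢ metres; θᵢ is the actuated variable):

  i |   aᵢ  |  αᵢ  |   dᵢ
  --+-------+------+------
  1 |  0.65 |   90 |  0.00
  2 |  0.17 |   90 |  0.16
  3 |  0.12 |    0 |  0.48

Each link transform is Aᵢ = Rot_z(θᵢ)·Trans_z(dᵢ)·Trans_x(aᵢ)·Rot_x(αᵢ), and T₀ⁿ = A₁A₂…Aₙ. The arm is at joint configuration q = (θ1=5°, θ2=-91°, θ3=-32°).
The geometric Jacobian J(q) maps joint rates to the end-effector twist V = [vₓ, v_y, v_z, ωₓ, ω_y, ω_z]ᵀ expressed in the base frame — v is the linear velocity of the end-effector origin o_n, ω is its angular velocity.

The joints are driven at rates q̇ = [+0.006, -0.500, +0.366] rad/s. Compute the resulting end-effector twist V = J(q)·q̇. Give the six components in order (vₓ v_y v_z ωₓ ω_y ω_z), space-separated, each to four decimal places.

o_n = [0.1731, -0.0816, -0.2633]
J₁: ẑ×o_n = [0.0816, 0.1731, -0.0000], ω = ẑ
J2: z=[0.0872, -0.9962, 0.0000] o=[0.6475, 0.0567, 0.0000] → [0.2623, 0.0230, -0.4847, 0.0872, -0.9962, 0.0000]
J3: z=[-0.9960, -0.0871, 0.0175] o=[0.6585, -0.1030, -0.1700] → [0.0078, -0.1015, -0.0636, -0.9960, -0.0871, 0.0175]
V = J·q̇ = [-0.1278, -0.0476, 0.2191, -0.4081, 0.4662, 0.0124]

-0.1278 -0.0476 0.2191 -0.4081 0.4662 0.0124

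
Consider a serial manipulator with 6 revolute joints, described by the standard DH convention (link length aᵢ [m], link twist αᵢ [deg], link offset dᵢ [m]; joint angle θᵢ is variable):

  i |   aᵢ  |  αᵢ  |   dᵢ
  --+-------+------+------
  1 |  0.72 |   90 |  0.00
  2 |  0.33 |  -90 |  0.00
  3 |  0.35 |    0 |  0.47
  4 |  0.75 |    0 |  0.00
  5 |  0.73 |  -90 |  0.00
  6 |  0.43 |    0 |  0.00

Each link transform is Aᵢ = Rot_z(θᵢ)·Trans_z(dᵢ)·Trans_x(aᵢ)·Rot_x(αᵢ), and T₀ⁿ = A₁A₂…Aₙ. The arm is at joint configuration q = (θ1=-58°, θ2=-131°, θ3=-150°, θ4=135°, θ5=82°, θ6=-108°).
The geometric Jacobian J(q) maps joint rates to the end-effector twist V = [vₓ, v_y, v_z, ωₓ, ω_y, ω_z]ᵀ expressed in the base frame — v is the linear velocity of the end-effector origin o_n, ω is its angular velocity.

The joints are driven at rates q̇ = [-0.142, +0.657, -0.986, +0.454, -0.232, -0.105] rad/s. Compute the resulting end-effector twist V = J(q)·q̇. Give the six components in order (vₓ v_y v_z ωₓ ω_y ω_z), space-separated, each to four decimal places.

0.0764 -0.8940 -0.0755 -0.9311 0.1729 0.2863

o_n = [0.5439, -0.5297, -1.3198]
J₁: ẑ×o_n = [0.5297, 0.5439, -0.0000], ω = ẑ
J2: z=[-0.8480, -0.5299, 0.0000] o=[0.3815, -0.6106, 0.0000] → [0.6994, -1.1192, 0.0174, -0.8480, -0.5299, 0.0000]
J3: z=[0.3999, -0.6400, -0.6561] o=[0.2668, -0.4270, -0.2491] → [0.6179, 0.2465, 0.1363, 0.3999, -0.6400, -0.6561]
J4: z=[0.3999, -0.6400, -0.6561] o=[0.4118, -0.9892, -0.3286] → [0.9358, 0.3097, 0.2683, 0.3999, -0.6400, -0.6561]
J5: z=[0.3999, -0.6400, -0.6561] o=[-0.0047, -0.6890, -0.8754] → [0.3890, -0.1822, 0.4148, 0.3999, -0.6400, -0.6561]
J6: z=[0.6514, -0.3051, 0.6947] o=[0.4660, -0.1742, -1.0907] → [0.3168, 0.2033, -0.2078, 0.6514, -0.3051, 0.6947]
V = J·q̇ = [0.0764, -0.8940, -0.0755, -0.9311, 0.1729, 0.2863]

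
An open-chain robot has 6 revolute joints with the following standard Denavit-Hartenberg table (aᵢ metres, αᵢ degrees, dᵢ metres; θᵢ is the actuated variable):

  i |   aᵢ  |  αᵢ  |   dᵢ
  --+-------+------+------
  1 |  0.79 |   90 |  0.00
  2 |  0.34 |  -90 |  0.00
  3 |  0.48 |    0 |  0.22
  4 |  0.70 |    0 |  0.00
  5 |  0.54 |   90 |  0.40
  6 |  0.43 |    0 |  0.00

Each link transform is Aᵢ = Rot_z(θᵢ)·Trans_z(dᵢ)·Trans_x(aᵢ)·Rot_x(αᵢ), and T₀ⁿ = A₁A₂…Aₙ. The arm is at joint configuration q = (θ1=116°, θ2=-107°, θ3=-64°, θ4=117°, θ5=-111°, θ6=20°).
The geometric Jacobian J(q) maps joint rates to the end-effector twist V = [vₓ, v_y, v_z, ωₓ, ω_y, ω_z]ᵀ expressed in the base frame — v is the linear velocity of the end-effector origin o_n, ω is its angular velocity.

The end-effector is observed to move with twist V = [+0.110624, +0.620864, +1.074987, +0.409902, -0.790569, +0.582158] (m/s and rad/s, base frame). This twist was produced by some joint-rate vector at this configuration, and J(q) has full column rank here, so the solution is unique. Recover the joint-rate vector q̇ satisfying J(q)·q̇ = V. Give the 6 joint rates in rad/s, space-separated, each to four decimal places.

0.2550 -0.0110 -0.8680 0.8640 -0.9430 0.0620

o_n = [0.1257, 1.2776, -1.6319]
J₁: ẑ×o_n = [-1.2776, 0.1257, 0.0000], ω = ẑ
J2: z=[0.8988, 0.4384, 0.0000] o=[-0.3463, 0.7100, 0.0000] → [-0.7154, 1.4668, 0.3032, 0.8988, 0.4384, 0.0000]
J3: z=[-0.4192, 0.8595, -0.2924] o=[-0.3027, 0.6207, -0.3251] → [-0.9312, -0.6731, -0.6436, -0.4192, 0.8595, -0.2924]
J4: z=[-0.4192, 0.8595, -0.2924] o=[0.0198, 0.9436, -0.5907] → [-0.7973, -0.4675, -0.2310, -0.4192, 0.8595, -0.2924]
J5: z=[-0.4192, 0.8595, -0.2924] o=[-0.4287, 0.5879, -0.9936] → [-0.3470, -0.4297, -0.7656, -0.4192, 0.8595, -0.2924]
J6: z=[0.3676, 0.4552, 0.8110] o=[-0.1481, 1.0572, -1.3842] → [-0.2915, 0.3131, -0.0436, 0.3676, 0.4552, 0.8110]
q̇ = J⁺·V = [0.2550, -0.0110, -0.8680, 0.8640, -0.9430, 0.0620]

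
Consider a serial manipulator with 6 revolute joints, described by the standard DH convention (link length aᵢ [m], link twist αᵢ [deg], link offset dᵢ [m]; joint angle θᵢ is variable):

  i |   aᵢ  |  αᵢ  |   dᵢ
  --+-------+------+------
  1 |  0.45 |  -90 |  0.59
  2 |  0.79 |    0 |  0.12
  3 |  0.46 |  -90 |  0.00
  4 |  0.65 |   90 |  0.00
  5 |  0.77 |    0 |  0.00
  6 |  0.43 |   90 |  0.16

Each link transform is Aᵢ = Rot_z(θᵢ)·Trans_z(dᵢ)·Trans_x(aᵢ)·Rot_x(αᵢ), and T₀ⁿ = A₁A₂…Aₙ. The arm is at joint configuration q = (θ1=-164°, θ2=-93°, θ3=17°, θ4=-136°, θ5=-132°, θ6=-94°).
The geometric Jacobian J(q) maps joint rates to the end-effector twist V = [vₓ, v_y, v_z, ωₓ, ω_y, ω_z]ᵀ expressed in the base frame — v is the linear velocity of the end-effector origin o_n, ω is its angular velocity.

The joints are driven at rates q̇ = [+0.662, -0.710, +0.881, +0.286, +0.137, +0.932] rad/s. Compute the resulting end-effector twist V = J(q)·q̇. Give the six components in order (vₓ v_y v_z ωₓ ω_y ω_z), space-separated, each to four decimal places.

0.7207 0.2074 0.2018 -0.2589 0.5478 -0.1277

o_n = [-0.2862, 0.0313, 1.8954]
J₁: ẑ×o_n = [-0.0313, -0.2862, 0.0000], ω = ẑ
J2: z=[0.2756, -0.9613, 0.0000] o=[-0.4326, -0.1240, 0.5900] → [-1.2549, -0.3598, 0.1835, 0.2756, -0.9613, 0.0000]
J3: z=[0.2756, -0.9613, 0.0000] o=[-0.3597, -0.2280, 1.3789] → [-0.4965, -0.1424, 0.1422, 0.2756, -0.9613, 0.0000]
J4: z=[-0.9327, -0.2674, -0.2419] o=[-0.4667, -0.2587, 1.8253] → [0.0514, 0.0218, -0.2222, -0.9327, -0.2674, -0.2419]
J5: z=[-0.0367, 0.7378, -0.6740] o=[-0.2335, -0.6615, 1.3716] → [0.8535, 0.0547, 0.0134, -0.0367, 0.7378, -0.6740]
J6: z=[-0.0367, 0.7378, -0.6740] o=[0.1153, -0.1892, 1.8696] → [0.1676, 0.2716, 0.2882, -0.0367, 0.7378, -0.6740]
V = J·q̇ = [0.7207, 0.2074, 0.2018, -0.2589, 0.5478, -0.1277]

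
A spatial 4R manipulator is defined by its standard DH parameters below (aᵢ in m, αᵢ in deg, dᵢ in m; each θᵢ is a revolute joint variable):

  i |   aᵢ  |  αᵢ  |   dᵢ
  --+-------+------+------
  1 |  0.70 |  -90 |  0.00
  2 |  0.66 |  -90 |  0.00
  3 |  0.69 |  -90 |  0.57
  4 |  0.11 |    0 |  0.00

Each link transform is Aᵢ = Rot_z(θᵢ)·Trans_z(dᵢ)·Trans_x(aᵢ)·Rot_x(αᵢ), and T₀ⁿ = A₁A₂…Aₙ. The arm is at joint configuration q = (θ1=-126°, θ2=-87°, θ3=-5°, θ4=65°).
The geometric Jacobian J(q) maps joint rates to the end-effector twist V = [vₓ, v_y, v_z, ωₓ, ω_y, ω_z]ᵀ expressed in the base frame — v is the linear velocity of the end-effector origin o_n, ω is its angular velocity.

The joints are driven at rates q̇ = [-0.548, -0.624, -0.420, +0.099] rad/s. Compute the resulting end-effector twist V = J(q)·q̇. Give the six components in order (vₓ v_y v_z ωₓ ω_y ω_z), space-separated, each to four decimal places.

o_n = [-0.6785, -1.0430, 1.3672]
J₁: ẑ×o_n = [1.0430, -0.6785, 0.0000], ω = ẑ
J2: z=[0.8090, -0.5878, 0.0000] o=[-0.4114, -0.5663, 0.0000] → [-0.8036, -1.1061, -0.5426, 0.8090, -0.5878, 0.0000]
J3: z=[-0.5870, -0.8079, -0.0523] o=[-0.4318, -0.5943, 0.6591] → [-0.5955, 0.4285, 0.0641, -0.5870, -0.8079, -0.0523]
J4: z=[-0.8086, 0.5819, 0.0870] o=[-0.7388, -1.1192, 1.3157] → [0.0233, 0.0469, -0.0967, -0.8086, 0.5819, 0.0870]
V = J·q̇ = [0.1823, 0.8866, 0.3021, -0.3383, 0.7637, -0.5174]

0.1823 0.8866 0.3021 -0.3383 0.7637 -0.5174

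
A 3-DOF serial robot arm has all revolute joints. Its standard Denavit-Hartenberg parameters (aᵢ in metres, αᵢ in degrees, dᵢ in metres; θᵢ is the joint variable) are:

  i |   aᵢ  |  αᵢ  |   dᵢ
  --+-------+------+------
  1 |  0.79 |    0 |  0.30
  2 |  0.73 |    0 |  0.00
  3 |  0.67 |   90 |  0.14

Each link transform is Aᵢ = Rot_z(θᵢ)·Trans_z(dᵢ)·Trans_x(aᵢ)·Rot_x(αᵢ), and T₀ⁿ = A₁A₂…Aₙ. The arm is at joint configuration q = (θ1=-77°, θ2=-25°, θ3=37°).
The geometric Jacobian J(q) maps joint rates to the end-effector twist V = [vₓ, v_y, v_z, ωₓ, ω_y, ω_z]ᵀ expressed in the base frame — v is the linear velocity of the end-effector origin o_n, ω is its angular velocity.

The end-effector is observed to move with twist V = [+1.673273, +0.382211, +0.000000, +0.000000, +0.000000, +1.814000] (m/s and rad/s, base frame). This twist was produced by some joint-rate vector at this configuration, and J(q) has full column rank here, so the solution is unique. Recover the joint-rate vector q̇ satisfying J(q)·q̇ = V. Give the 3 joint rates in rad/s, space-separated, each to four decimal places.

-0.0290 0.8610 0.9820

o_n = [0.3091, -2.0910, 0.4400]
J₁: ẑ×o_n = [2.0910, 0.3091, -0.0000], ω = ẑ
J2: z=[0.0000, 0.0000, 1.0000] o=[0.1777, -0.7698, 0.3000] → [1.3213, 0.1314, -0.0000, 0.0000, 0.0000, 1.0000]
J3: z=[0.0000, 0.0000, 1.0000] o=[0.0259, -1.4838, 0.3000] → [0.6072, 0.2832, -0.0000, 0.0000, 0.0000, 1.0000]
q̇ = J⁺·V = [-0.0290, 0.8610, 0.9820]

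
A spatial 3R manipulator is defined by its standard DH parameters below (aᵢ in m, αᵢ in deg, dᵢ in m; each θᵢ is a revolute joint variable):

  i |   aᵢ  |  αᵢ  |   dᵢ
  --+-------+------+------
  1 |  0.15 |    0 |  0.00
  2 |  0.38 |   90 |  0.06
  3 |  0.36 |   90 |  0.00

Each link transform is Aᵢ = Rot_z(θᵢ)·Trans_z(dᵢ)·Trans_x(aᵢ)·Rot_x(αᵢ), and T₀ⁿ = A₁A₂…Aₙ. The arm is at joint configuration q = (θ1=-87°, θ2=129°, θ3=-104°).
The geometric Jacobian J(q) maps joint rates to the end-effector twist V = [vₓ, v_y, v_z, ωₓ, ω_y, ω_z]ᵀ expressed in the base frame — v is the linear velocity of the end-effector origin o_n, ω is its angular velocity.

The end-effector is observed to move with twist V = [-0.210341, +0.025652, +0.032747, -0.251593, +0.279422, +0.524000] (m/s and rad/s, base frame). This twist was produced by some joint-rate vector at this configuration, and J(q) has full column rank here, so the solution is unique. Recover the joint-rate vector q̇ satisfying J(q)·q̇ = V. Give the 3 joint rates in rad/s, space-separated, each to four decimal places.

-0.0670 0.5910 -0.3760

o_n = [0.2255, 0.0462, -0.2893]
J₁: ẑ×o_n = [-0.0462, 0.2255, 0.0000], ω = ẑ
J2: z=[0.0000, 0.0000, 1.0000] o=[0.0079, -0.1498, 0.0000] → [-0.1960, 0.2177, 0.0000, 0.0000, 0.0000, 1.0000]
J3: z=[0.6691, -0.7431, 0.0000] o=[0.2902, 0.1045, 0.0600] → [0.2596, 0.2337, -0.0871, 0.6691, -0.7431, 0.0000]
q̇ = J⁺·V = [-0.0670, 0.5910, -0.3760]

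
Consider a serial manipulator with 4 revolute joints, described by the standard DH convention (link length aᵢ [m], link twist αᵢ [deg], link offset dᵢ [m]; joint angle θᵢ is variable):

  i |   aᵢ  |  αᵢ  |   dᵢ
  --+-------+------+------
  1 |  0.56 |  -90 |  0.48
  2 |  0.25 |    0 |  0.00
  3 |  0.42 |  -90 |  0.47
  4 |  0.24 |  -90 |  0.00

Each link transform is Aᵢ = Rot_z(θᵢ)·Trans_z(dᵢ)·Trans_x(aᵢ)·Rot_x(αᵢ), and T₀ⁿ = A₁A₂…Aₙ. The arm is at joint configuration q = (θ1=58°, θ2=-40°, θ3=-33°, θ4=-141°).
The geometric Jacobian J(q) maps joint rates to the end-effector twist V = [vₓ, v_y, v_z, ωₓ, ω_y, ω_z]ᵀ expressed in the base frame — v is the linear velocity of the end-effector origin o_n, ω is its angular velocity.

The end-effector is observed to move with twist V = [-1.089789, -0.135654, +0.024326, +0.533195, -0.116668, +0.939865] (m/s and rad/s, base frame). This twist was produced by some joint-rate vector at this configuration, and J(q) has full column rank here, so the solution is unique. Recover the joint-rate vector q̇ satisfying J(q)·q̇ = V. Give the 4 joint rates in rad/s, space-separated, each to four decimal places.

o_n = [-0.0923, 1.0243, 0.8640]
J₁: ẑ×o_n = [-1.0243, -0.0923, 0.0000], ω = ẑ
J2: z=[-0.8480, 0.5299, 0.0000] o=[0.2968, 0.4749, 0.4800] → [0.2035, 0.3256, -0.2598, -0.8480, 0.5299, 0.0000]
J3: z=[-0.8480, 0.5299, 0.0000] o=[0.3982, 0.6373, 0.6407] → [0.1183, 0.1894, -0.0683, -0.8480, 0.5299, 0.0000]
J4: z=[0.5068, 0.8110, -0.2924] o=[0.0647, 0.9905, 1.0423] → [-0.1348, 0.1363, 0.1444, 0.5068, 0.8110, -0.2924]
q̇ = J⁺·V = [0.9960, 0.2010, -0.7150, 0.1920]

0.9960 0.2010 -0.7150 0.1920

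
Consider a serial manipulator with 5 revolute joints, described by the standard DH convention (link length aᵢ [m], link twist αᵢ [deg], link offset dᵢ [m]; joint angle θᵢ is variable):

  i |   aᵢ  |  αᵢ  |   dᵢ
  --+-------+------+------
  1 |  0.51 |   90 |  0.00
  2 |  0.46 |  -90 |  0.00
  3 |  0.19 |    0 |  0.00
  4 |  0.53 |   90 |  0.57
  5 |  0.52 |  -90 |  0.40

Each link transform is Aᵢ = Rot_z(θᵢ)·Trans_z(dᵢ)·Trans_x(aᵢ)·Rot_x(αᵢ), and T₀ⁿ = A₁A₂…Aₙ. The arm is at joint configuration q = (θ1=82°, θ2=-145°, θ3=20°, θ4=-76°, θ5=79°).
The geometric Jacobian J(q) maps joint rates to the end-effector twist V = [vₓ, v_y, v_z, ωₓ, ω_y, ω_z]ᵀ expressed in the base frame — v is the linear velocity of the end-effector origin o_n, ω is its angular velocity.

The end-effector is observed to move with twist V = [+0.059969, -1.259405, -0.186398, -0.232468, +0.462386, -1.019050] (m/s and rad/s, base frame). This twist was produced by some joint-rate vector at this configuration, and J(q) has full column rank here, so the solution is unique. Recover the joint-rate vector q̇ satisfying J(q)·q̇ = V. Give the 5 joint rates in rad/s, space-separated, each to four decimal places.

-0.7640 -0.4310 0.5810 -0.1280 0.2440

o_n = [0.7558, 0.4896, -1.2629]
J₁: ẑ×o_n = [-0.4896, 0.7558, 0.0000], ω = ẑ
J2: z=[0.9903, -0.1392, 0.0000] o=[0.0710, 0.5050, 0.0000] → [0.1758, 1.2506, 0.0801, 0.9903, -0.1392, 0.0000]
J3: z=[0.0798, 0.5680, -0.8192] o=[0.0185, 0.1319, -0.2638] → [-0.2744, -0.5242, -0.3902, 0.0798, 0.5680, -0.8192]
J4: z=[0.0798, 0.5680, -0.8192] o=[-0.0662, -0.0039, -0.3663] → [-0.1050, -0.6018, -0.4275, 0.0798, 0.5680, -0.8192]
J5: z=[0.6483, 0.5947, 0.4755] o=[0.3807, 0.0183, -1.0032] → [-0.3786, 0.3468, 0.0824, 0.6483, 0.5947, 0.4755]
q̇ = J⁺·V = [-0.7640, -0.4310, 0.5810, -0.1280, 0.2440]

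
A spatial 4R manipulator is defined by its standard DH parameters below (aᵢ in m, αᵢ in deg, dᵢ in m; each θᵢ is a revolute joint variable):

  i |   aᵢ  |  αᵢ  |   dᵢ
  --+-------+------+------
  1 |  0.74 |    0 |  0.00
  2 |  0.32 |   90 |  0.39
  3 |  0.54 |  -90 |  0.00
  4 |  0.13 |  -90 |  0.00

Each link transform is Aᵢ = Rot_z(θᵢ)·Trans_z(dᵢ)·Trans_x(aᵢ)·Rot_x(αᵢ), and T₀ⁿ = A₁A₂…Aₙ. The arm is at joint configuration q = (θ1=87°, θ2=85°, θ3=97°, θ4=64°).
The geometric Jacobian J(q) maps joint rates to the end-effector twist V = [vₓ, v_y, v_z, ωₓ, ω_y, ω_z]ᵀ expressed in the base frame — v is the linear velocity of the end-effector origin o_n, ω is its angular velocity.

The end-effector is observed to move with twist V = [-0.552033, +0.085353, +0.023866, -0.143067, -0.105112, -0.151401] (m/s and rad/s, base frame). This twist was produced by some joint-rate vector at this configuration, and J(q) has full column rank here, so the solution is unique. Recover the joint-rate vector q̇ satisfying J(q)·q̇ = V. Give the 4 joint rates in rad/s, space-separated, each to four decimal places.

o_n = [-0.2224, 0.6577, 0.9825]
J₁: ẑ×o_n = [-0.6577, -0.2224, 0.0000], ω = ẑ
J2: z=[0.0000, 0.0000, 1.0000] o=[0.0387, 0.7390, 0.0000] → [0.0813, -0.2611, 0.0000, 0.0000, 0.0000, 1.0000]
J3: z=[0.1392, 0.9903, 0.0000] o=[-0.2782, 0.7835, 0.3900] → [0.5868, -0.0825, -0.0728, 0.1392, 0.9903, 0.0000]
J4: z=[0.9829, -0.1381, -0.1219] o=[-0.2130, 0.7744, 0.9260] → [-0.0220, -0.0545, -0.1160, 0.9829, -0.1381, -0.1219]
q̇ = J⁺·V = [0.6340, -0.8010, -0.1240, -0.1280]

0.6340 -0.8010 -0.1240 -0.1280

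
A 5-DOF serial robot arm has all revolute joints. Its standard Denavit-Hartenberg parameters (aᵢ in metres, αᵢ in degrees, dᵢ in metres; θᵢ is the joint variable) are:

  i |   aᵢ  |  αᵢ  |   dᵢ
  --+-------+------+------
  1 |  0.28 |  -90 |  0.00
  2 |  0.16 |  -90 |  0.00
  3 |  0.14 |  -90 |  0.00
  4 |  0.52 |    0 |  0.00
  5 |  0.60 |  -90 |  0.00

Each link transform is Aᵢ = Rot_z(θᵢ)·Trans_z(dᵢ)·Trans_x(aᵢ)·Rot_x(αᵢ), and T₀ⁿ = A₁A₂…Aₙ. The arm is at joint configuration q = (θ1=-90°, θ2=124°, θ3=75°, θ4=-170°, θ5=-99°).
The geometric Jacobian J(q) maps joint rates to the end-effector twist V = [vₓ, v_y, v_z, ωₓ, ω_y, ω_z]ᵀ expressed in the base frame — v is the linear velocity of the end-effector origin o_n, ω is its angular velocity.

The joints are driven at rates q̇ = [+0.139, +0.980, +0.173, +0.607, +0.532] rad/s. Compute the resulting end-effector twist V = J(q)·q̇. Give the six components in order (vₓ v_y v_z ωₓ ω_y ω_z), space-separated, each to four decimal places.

o_n = [0.3695, -0.6684, -0.3355]
J₁: ẑ×o_n = [0.6684, 0.3695, -0.0000], ω = ẑ
J2: z=[1.0000, 0.0000, 0.0000] o=[0.0000, -0.2800, 0.0000] → [0.0000, 0.3355, -0.3884, 1.0000, 0.0000, 0.0000]
J3: z=[-0.0000, 0.8290, 0.5592] o=[0.0000, -0.1905, -0.1326] → [0.0990, 0.2066, -0.3064, -0.0000, 0.8290, 0.5592]
J4: z=[-0.2588, -0.5401, 0.8008] o=[-0.1352, -0.1703, -0.1627] → [0.4922, 0.3595, 0.4016, -0.2588, -0.5401, 0.8008]
J5: z=[-0.2588, -0.5401, 0.8008] o=[0.3594, -0.1695, -0.0023] → [0.5795, -0.0781, 0.1346, -0.2588, -0.5401, 0.8008]
V = J·q̇ = [0.7171, 0.5926, -0.1183, 0.6852, -0.4718, 1.1478]

0.7171 0.5926 -0.1183 0.6852 -0.4718 1.1478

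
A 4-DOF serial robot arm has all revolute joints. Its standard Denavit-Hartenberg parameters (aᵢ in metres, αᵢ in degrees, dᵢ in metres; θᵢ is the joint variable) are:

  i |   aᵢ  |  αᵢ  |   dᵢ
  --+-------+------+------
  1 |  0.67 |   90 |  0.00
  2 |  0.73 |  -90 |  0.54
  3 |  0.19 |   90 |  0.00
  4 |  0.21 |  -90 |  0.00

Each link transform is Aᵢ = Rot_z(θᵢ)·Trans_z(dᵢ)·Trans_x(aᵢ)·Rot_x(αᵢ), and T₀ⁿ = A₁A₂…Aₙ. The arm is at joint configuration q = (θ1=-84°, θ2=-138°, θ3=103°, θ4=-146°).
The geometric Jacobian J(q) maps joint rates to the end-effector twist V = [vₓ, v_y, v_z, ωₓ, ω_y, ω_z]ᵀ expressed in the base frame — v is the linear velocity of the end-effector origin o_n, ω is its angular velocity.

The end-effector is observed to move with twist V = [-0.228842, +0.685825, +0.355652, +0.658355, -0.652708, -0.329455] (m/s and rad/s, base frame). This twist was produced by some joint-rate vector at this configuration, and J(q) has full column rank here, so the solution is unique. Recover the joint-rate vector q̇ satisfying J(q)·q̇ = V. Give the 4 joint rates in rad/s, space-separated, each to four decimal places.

-0.9140 -0.8000 0.0460 -0.9490

o_n = [-0.5162, -0.1061, -0.3988]
J₁: ẑ×o_n = [0.1061, -0.5162, 0.0000], ω = ẑ
J2: z=[-0.9945, -0.1045, 0.0000] o=[0.0700, -0.6663, 0.0000] → [0.0417, -0.3966, -0.6184, -0.9945, -0.1045, 0.0000]
J3: z=[0.0699, -0.6655, -0.7431] o=[-0.5237, -0.1833, -0.4885] → [-0.0024, -0.0118, 0.0104, 0.0699, -0.6655, -0.7431]
J4: z=[0.1480, 0.7436, -0.6520] o=[-0.3363, -0.1955, -0.4599] → [0.1037, 0.1083, 0.1471, 0.1480, 0.7436, -0.6520]
q̇ = J⁺·V = [-0.9140, -0.8000, 0.0460, -0.9490]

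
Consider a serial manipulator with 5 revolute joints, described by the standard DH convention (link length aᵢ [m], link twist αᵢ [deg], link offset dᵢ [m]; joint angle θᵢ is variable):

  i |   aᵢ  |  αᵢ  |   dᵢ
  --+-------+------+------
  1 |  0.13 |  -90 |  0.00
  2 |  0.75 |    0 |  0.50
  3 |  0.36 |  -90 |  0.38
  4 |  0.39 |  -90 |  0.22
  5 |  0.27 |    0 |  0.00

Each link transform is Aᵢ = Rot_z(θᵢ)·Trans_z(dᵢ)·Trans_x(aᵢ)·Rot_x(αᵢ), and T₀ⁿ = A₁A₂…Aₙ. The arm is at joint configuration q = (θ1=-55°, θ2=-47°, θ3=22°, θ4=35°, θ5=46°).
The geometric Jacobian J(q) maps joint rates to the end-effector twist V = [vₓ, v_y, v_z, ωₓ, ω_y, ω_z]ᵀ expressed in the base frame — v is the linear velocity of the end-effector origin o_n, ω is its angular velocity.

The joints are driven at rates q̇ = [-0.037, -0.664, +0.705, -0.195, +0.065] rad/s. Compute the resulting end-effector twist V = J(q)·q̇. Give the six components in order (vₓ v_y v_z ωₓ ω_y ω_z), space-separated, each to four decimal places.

-0.1254 0.2618 0.3422 -0.0767 0.0882 0.1240

o_n = [1.2568, -0.8382, 0.8772]
J₁: ẑ×o_n = [0.8382, 1.2568, -0.0000], ω = ẑ
J2: z=[0.8192, 0.5736, 0.0000] o=[0.0746, -0.1065, 0.0000] → [0.5032, -0.7186, -1.2774, 0.8192, 0.5736, 0.0000]
J3: z=[0.8192, 0.5736, 0.0000] o=[0.7775, -0.2387, 0.5485] → [0.1885, -0.2693, -0.7659, 0.8192, 0.5736, 0.0000]
J4: z=[0.2424, -0.3462, -0.9063] o=[1.2759, -0.2880, 0.7007] → [-0.5598, -0.0254, -0.1400, 0.2424, -0.3462, -0.9063]
J5: z=[-0.9692, -0.0440, -0.2424] o=[1.3121, -0.7296, 0.6363] → [-0.0369, 0.2469, 0.1027, -0.9692, -0.0440, -0.2424]
V = J·q̇ = [-0.1254, 0.2618, 0.3422, -0.0767, 0.0882, 0.1240]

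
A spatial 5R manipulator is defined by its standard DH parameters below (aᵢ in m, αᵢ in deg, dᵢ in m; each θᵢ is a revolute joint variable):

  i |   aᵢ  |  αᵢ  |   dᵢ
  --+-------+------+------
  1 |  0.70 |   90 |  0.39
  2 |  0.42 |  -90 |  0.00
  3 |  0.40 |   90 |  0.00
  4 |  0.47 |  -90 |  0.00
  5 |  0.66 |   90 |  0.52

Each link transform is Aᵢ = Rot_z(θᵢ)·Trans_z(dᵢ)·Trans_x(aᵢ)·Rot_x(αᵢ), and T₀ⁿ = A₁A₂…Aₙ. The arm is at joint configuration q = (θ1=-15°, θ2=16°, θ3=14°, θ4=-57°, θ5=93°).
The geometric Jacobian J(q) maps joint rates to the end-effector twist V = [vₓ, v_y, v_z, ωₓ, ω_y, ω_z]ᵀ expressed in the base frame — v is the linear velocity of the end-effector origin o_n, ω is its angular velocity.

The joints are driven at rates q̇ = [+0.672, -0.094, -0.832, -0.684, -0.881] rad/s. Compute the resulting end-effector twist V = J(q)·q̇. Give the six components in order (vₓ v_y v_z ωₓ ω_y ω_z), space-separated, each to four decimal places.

o_n = [2.1396, 0.3576, 0.6700]
J₁: ẑ×o_n = [-0.3576, 2.1396, 0.0000], ω = ẑ
J2: z=[-0.2588, -0.9659, 0.0000] o=[0.6761, -0.1812, 0.3900] → [-0.2705, 0.0725, 1.2741, -0.2588, -0.9659, 0.0000]
J3: z=[-0.2662, 0.0713, 0.9613] o=[1.0661, -0.2857, 0.5058] → [-0.6066, 1.0756, -0.2478, -0.2662, 0.0713, 0.9613]
J4: z=[-0.0265, -0.9974, 0.0667] o=[1.4515, -0.2888, 0.6127] → [-0.1003, 0.0474, 0.6691, -0.0265, -0.9974, 0.0667]
J5: z=[0.6631, 0.0324, 0.7478] o=[1.8031, -0.3189, 0.3023] → [-0.4940, 0.0078, 0.4376, 0.6631, 0.0324, 0.7478]
V = J·q̇ = [0.7936, 0.4968, -0.7568, -0.3202, 0.6852, -0.8322]

0.7936 0.4968 -0.7568 -0.3202 0.6852 -0.8322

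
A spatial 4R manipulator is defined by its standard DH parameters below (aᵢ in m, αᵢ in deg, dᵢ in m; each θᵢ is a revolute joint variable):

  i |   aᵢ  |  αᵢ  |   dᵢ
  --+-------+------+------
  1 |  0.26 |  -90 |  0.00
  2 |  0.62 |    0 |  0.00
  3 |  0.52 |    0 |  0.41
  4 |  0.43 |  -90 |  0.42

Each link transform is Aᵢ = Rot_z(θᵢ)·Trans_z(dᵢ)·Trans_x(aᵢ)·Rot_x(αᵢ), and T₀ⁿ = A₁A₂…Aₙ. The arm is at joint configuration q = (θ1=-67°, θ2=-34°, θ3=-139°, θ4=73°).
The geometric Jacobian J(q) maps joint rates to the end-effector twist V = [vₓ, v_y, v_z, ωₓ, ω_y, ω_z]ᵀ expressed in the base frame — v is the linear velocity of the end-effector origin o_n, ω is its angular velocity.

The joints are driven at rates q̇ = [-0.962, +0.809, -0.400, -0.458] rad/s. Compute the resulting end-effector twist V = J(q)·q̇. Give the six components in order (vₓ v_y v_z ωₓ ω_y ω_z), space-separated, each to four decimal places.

o_n = [0.8356, 0.1557, 0.8335]
J₁: ẑ×o_n = [-0.1557, 0.8356, 0.0000], ω = ẑ
J2: z=[0.9205, 0.3907, 0.0000] o=[0.1016, -0.2393, 0.0000] → [0.3257, -0.7673, 0.0768, 0.9205, 0.3907, 0.0000]
J3: z=[0.9205, 0.3907, 0.0000] o=[0.3024, -0.7125, 0.3467] → [0.1902, -0.4481, 0.5908, 0.9205, 0.3907, 0.0000]
J4: z=[0.9205, 0.3907, 0.0000] o=[0.4782, -0.0772, 0.4101] → [0.1655, -0.3898, 0.0747, 0.9205, 0.3907, 0.0000]
V = J·q̇ = [0.2614, -1.0668, -0.2084, -0.0451, -0.0191, -0.9620]

0.2614 -1.0668 -0.2084 -0.0451 -0.0191 -0.9620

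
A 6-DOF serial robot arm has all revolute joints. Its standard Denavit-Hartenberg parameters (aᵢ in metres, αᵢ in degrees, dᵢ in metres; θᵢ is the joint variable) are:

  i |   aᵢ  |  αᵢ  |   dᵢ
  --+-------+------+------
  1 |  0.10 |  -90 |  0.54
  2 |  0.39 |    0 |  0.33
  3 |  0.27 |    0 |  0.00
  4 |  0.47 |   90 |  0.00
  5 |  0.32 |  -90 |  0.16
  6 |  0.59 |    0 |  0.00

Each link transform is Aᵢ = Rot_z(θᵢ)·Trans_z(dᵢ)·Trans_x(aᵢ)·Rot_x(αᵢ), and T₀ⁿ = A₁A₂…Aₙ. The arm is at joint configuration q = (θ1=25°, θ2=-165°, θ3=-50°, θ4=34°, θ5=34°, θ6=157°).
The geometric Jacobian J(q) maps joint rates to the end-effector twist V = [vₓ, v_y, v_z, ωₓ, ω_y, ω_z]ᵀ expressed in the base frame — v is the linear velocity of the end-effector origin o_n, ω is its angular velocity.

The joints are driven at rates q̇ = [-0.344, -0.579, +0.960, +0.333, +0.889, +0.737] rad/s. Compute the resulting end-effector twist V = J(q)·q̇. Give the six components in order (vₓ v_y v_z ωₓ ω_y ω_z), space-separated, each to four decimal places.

o_n = [-0.7974, -0.1454, 0.5516]
J₁: ẑ×o_n = [0.1454, -0.7974, 0.0000], ω = ẑ
J2: z=[-0.4226, 0.9063, 0.0000] o=[0.0906, 0.0423, 0.5400] → [0.0105, 0.0049, 0.8841, -0.4226, 0.9063, 0.0000]
J3: z=[-0.4226, 0.9063, 0.0000] o=[-0.3902, 0.1821, 0.6409] → [-0.0810, -0.0377, 0.5074, -0.4226, 0.9063, 0.0000]
J4: z=[-0.4226, 0.9063, 0.0000] o=[-0.5907, 0.0887, 0.4861] → [0.0594, 0.0277, 0.2862, -0.4226, 0.9063, 0.0000]
J5: z=[0.0158, 0.0074, -0.9998] o=[-1.0166, -0.1099, 0.4779] → [-0.0349, -0.2203, -0.0022, 0.0158, 0.0074, -0.9998]
J6: z=[0.1564, 0.9877, 0.0098] o=[-1.3301, -0.0587, 0.3133] → [0.2363, -0.0321, -0.5397, 0.1564, 0.9877, 0.0098]
V = J·q̇ = [0.0291, 0.0249, -0.3292, -0.1725, 1.3816, -1.2257]

0.0291 0.0249 -0.3292 -0.1725 1.3816 -1.2257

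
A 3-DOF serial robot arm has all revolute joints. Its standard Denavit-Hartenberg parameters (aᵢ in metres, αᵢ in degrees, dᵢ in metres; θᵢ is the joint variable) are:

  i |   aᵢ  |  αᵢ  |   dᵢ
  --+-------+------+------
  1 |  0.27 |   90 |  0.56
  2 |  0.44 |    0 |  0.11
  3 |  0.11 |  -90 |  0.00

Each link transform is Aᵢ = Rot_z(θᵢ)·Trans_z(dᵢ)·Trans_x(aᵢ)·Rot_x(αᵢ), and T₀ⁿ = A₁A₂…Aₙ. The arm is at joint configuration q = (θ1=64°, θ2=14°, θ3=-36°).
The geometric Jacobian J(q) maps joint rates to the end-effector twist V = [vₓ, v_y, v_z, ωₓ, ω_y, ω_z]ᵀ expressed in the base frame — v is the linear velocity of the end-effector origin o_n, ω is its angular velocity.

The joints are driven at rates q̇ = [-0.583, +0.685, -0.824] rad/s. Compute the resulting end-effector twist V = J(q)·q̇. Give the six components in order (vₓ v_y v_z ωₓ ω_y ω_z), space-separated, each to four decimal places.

o_n = [0.4491, 0.6698, 0.6252]
J₁: ẑ×o_n = [-0.6698, 0.4491, 0.0000], ω = ẑ
J2: z=[0.8988, -0.4384, 0.0000] o=[0.1184, 0.2427, 0.5600] → [-0.0286, -0.0586, 0.5289, 0.8988, -0.4384, 0.0000]
J3: z=[0.8988, -0.4384, 0.0000] o=[0.4044, 0.5782, 0.6664] → [0.0181, 0.0370, 0.1020, 0.8988, -0.4384, 0.0000]
V = J·q̇ = [0.3560, -0.3325, 0.2783, -0.1249, 0.0609, -0.5830]

0.3560 -0.3325 0.2783 -0.1249 0.0609 -0.5830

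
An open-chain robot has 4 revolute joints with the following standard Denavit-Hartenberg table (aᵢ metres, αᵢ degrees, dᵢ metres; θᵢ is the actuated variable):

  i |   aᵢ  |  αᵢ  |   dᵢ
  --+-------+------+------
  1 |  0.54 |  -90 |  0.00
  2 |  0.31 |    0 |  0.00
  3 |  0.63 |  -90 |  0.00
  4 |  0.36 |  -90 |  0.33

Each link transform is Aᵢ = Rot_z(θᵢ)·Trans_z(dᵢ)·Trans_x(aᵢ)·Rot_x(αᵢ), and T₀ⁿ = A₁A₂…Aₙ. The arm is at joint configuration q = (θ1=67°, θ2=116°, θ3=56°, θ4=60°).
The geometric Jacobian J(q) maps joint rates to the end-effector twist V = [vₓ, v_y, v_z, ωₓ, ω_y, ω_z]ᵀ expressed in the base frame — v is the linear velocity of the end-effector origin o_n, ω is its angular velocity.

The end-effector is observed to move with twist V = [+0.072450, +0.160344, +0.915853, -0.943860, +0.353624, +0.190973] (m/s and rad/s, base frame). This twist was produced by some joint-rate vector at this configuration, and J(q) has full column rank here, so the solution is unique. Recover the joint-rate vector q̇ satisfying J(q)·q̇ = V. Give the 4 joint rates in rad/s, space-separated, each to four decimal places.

-0.1170 0.3560 0.6510 0.3110

o_n = [0.1135, -0.5305, -0.0646]
J₁: ẑ×o_n = [0.5305, 0.1135, -0.0000], ω = ẑ
J2: z=[-0.9205, 0.3907, 0.0000] o=[0.2110, 0.4971, 0.0000] → [-0.0252, -0.0594, 0.9839, -0.9205, 0.3907, 0.0000]
J3: z=[-0.9205, 0.3907, 0.0000] o=[0.1579, 0.3720, -0.2786] → [0.0836, 0.1970, 0.8480, -0.9205, 0.3907, 0.0000]
J4: z=[-0.0544, -0.1281, 0.9903] o=[-0.0859, -0.2023, -0.3663] → [0.2863, 0.2139, 0.0434, -0.0544, -0.1281, 0.9903]
q̇ = J⁺·V = [-0.1170, 0.3560, 0.6510, 0.3110]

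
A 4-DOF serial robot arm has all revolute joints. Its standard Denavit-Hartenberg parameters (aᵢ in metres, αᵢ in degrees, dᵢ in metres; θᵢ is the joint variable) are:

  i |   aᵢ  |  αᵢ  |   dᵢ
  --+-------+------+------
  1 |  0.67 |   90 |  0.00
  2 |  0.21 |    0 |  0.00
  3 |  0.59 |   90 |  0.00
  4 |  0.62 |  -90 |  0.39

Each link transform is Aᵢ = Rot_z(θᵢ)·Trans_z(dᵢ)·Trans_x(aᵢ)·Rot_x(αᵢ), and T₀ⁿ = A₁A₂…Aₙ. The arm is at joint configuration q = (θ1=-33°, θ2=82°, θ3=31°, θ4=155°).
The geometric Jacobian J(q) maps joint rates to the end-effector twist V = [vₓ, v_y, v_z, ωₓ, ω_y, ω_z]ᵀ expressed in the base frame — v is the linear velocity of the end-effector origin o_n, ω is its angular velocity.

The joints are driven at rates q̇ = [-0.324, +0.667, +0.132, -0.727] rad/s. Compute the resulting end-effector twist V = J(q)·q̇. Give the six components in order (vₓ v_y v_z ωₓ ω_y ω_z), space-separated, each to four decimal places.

-0.7767 -0.3873 0.4729 -0.9964 -0.3056 -0.6081

o_n = [0.7356, -0.7901, 0.3862]
J₁: ẑ×o_n = [0.7901, 0.7356, -0.0000], ω = ẑ
J2: z=[-0.5446, -0.8387, 0.0000] o=[0.5619, -0.3649, 0.0000] → [-0.3239, 0.2103, 0.3772, -0.5446, -0.8387, 0.0000]
J3: z=[-0.5446, -0.8387, 0.0000] o=[0.5864, -0.3808, 0.2080] → [-0.1495, 0.0971, 0.3480, -0.5446, -0.8387, 0.0000]
J4: z=[0.7720, -0.5013, 0.3907] o=[0.3931, -0.2553, 0.7511] → [0.3919, 0.4155, -0.2412, 0.7720, -0.5013, 0.3907]
V = J·q̇ = [-0.7767, -0.3873, 0.4729, -0.9964, -0.3056, -0.6081]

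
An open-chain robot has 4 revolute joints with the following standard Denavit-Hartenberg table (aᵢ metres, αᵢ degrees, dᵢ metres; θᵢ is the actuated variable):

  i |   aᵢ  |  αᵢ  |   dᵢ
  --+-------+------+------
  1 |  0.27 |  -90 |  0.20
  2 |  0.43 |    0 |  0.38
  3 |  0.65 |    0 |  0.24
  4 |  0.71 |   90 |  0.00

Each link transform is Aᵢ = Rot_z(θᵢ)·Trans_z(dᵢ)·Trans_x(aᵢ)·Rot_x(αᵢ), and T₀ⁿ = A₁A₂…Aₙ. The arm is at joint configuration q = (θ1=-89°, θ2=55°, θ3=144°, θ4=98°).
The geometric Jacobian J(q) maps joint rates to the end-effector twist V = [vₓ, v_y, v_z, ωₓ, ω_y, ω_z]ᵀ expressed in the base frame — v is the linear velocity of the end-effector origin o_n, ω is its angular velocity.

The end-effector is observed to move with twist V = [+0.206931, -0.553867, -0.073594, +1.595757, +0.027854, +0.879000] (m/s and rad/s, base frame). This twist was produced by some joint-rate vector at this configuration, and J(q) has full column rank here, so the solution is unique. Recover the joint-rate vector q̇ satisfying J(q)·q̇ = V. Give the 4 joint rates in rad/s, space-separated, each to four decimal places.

0.8790 0.2210 0.5850 0.7900

o_n = [0.6238, -0.2135, 0.6920]
J₁: ẑ×o_n = [0.2135, 0.6238, -0.0000], ω = ẑ
J2: z=[0.9998, 0.0175, 0.0000] o=[0.0047, -0.2700, 0.2000] → [0.0086, -0.4919, 0.0456, 0.9998, 0.0175, 0.0000]
J3: z=[0.9998, 0.0175, 0.0000] o=[0.3890, -0.5099, -0.1522] → [0.0147, -0.8441, 0.2923, 0.9998, 0.0175, 0.0000]
J4: z=[0.9998, 0.0175, 0.0000] o=[0.6182, 0.1088, 0.0594] → [0.0110, -0.6325, -0.3223, 0.9998, 0.0175, 0.0000]
q̇ = J⁺·V = [0.8790, 0.2210, 0.5850, 0.7900]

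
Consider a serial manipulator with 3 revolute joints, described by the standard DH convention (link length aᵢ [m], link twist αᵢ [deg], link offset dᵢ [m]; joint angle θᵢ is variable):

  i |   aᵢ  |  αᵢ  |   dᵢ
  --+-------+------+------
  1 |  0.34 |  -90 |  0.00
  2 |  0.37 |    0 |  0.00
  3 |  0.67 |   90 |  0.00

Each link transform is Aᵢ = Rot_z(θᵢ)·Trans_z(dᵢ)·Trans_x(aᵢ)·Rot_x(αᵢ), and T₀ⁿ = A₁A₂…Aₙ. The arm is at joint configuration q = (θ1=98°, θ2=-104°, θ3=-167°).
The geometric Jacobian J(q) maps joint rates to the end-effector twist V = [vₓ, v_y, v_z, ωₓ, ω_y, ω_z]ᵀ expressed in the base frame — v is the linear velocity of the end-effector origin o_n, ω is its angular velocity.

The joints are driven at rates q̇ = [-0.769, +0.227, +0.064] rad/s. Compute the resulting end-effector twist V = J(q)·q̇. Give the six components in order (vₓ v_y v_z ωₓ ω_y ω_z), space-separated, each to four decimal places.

0.2154 -0.0843 0.0169 -0.2882 -0.0405 -0.7690

o_n = [-0.0365, 0.2596, -0.3109]
J₁: ẑ×o_n = [-0.2596, -0.0365, 0.0000], ω = ẑ
J2: z=[-0.9903, -0.1392, 0.0000] o=[-0.0473, 0.3367, 0.0000] → [0.0433, -0.3079, 0.0778, -0.9903, -0.1392, 0.0000]
J3: z=[-0.9903, -0.1392, 0.0000] o=[-0.0349, 0.2481, 0.3590] → [0.0932, -0.6634, -0.0117, -0.9903, -0.1392, 0.0000]
V = J·q̇ = [0.2154, -0.0843, 0.0169, -0.2882, -0.0405, -0.7690]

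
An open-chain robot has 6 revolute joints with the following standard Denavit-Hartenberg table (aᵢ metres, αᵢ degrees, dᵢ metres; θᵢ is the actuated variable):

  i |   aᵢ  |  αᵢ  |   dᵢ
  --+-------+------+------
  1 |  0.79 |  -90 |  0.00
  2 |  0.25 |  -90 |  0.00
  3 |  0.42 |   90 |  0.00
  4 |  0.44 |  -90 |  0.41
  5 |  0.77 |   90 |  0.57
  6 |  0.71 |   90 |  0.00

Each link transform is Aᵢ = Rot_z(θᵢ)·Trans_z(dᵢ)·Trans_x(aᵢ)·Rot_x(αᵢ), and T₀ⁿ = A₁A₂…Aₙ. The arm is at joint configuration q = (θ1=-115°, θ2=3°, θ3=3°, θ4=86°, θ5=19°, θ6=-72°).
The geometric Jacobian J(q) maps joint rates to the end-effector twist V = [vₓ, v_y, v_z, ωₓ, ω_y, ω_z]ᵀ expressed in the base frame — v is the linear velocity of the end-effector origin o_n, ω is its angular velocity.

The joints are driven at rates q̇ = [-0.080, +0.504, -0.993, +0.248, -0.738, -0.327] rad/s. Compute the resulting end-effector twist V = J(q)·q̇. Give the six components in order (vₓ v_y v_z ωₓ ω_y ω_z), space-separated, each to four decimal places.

o_n = [-0.6227, -1.4663, -1.4087]
J₁: ẑ×o_n = [1.4663, -0.6227, 0.0000], ω = ẑ
J2: z=[0.9063, -0.4226, 0.0000] o=[-0.3339, -0.7160, 0.0000] → [0.5953, 1.2767, -0.8021, 0.9063, -0.4226, 0.0000]
J3: z=[0.0221, 0.0474, -0.9986] o=[-0.4394, -0.9422, -0.0131] → [-0.5895, 0.2140, -0.0029, 0.0221, 0.0474, -0.9986]
J4: z=[0.8830, -0.4694, -0.0027] o=[-0.6363, -1.3126, -0.0350] → [0.6444, 1.2129, -0.1293, 0.8830, -0.4694, -0.0027]
J5: z=[0.4693, 0.8829, -0.0175] o=[-0.2790, -1.5113, -0.4761] → [-0.8226, 0.4437, 0.3246, 0.4693, 0.8829, -0.0175]
J6: z=[0.8314, -0.4485, -0.3281] o=[-0.2406, -0.9007, -1.2133] → [-0.0979, 0.2878, -0.6416, 0.8314, -0.4485, -0.3281]
V = J·q̇ = [1.5670, 0.3600, -0.4632, 0.0356, -0.8814, 1.0312]

1.5670 0.3600 -0.4632 0.0356 -0.8814 1.0312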